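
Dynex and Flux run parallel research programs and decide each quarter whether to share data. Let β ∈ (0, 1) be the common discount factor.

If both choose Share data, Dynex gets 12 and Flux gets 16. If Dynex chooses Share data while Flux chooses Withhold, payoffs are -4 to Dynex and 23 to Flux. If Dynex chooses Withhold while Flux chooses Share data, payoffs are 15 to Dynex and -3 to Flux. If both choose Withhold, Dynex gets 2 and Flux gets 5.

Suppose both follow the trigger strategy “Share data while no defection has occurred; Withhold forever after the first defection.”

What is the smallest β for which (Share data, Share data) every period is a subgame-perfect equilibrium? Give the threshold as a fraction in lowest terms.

Dynex's threshold: (15−12)/(15−2) = 3/13.
Flux's threshold: (23−16)/(23−5) = 7/18.
3/13 < 7/18, so Flux binds and β* = 7/18.

7/18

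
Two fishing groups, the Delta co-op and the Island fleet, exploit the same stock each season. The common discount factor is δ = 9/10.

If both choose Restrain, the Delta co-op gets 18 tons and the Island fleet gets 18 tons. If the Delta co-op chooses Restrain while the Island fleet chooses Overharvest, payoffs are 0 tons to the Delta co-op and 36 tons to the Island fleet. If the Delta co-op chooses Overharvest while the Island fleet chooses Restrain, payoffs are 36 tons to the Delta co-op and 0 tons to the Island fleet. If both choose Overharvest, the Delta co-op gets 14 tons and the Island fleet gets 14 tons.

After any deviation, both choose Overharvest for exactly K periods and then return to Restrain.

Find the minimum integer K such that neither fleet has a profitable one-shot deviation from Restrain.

7

IC: δ(1−δ^K)/(1−δ) ≥ (36−18)/(18−14) = 9/2.
With δ = 9/10: need 1 − δ^K ≥ 9/2·(1−9/10)/(9/10), i.e. δ^K ≤ 0.5000.
Since (9/10)^6 = 0.5314 and (9/10)^7 = 0.4783, the smallest such K is 7.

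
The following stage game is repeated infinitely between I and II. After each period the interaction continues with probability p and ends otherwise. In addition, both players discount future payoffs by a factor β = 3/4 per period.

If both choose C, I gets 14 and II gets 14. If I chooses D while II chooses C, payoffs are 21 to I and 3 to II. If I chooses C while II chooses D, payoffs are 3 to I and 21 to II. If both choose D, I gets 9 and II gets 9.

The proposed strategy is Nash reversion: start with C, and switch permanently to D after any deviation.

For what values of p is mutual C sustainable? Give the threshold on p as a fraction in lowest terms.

With continuation probability p and discount β, the effective per-period discount factor is βp.
Grim-trigger IC: βp ≥ (21−14)/(21−9) = 7/12.
So p ≥ (7/12)/(3/4) = 7/9.

7/9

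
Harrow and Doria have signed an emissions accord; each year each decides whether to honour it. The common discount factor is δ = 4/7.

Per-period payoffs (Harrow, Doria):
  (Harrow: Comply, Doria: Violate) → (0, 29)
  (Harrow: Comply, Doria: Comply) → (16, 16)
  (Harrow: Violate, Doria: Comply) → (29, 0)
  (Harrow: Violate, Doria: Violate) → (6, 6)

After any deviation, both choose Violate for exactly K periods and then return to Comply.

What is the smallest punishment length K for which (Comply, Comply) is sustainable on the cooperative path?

7

IC: δ(1−δ^K)/(1−δ) ≥ (29−16)/(16−6) = 13/10.
With δ = 4/7: need 1 − δ^K ≥ 13/10·(1−4/7)/(4/7), i.e. δ^K ≤ 0.0250.
Since (4/7)^6 = 0.0348 and (4/7)^7 = 0.0199, the smallest such K is 7.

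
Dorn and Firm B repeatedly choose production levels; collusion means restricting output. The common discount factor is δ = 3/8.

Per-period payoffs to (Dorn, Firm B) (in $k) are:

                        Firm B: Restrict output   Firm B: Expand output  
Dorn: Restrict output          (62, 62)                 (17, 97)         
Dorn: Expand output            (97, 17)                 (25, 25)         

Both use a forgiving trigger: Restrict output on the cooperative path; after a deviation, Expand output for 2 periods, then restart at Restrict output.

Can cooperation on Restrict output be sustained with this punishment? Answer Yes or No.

No

A one-shot deviation gives 97 now, then 25 for 2 periods, then back to 62.
Gain from deviating: (97−62) today; loss: (62−25) in each of the next 2 periods.
No-deviation condition: (62−25)(δ+…+δ^2) ≥ 97−62, i.e. δ+…+δ^2 ≥ 35/37.
At δ = 3/8: δ+…+δ^2 = 0.5156 < 0.9459.
So cooperation is not sustainable.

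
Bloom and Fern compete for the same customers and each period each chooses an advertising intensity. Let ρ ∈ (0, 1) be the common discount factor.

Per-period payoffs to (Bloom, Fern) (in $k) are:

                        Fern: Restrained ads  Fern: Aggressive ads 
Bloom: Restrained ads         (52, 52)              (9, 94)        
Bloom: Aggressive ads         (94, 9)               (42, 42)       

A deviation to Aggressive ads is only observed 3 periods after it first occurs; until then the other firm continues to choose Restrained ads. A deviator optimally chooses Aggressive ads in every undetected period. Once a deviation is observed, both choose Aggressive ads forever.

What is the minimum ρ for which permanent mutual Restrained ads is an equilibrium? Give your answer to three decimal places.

0.931

A deviator earns 94 for 3 periods, then 42 forever; cooperating earns 52 forever. Multiplying the IC by (1−ρ):
52 ≥ 94(1−ρ^3) + 42ρ^3, so 52·ρ^3 ≥ 42 and ρ^3 ≥ 21/26.
ρ ≥ (21/26)^(1/3) ≈ 0.931.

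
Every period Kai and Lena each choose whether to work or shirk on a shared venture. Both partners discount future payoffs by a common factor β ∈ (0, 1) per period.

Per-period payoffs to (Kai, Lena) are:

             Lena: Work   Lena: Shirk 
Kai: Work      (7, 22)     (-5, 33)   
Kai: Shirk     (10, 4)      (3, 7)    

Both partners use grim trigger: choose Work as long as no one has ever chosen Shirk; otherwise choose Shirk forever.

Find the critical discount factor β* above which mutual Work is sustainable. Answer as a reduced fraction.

For Kai: deviation gain 10−7 = 3, per-period punishment loss 7−3 = 4. IC gives β ≥ 3/7.
For Lena: gain 11, loss 15 per period, so β ≥ 11/26.
The tighter constraint is Kai's, so cooperation needs β ≥ 3/7.

3/7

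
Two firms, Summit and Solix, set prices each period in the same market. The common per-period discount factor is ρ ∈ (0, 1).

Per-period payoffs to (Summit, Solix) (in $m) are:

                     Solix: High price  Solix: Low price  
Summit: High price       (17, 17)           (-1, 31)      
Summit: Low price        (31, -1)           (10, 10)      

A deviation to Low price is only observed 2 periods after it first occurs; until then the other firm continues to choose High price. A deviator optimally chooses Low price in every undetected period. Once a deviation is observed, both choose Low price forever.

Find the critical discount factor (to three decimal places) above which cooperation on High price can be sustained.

A deviator earns 31 for 2 periods, then 10 forever; cooperating earns 17 forever. Multiplying the IC by (1−ρ):
17 ≥ 31(1−ρ^2) + 10ρ^2, so 21·ρ^2 ≥ 14 and ρ^2 ≥ 2/3.
ρ ≥ (2/3)^(1/2) ≈ 0.816.

0.816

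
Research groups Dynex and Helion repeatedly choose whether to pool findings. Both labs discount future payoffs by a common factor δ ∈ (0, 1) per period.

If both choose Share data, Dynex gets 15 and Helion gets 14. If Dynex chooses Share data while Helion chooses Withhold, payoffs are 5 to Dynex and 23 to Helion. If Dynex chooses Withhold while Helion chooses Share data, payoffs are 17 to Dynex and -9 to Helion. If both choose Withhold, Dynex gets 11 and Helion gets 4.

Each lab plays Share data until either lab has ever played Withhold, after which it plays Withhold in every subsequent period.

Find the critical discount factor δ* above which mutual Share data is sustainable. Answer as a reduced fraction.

Dynex's threshold: (17−15)/(17−11) = 1/3.
Helion's threshold: (23−14)/(23−4) = 9/19.
1/3 < 9/19, so Helion binds and δ* = 9/19.

9/19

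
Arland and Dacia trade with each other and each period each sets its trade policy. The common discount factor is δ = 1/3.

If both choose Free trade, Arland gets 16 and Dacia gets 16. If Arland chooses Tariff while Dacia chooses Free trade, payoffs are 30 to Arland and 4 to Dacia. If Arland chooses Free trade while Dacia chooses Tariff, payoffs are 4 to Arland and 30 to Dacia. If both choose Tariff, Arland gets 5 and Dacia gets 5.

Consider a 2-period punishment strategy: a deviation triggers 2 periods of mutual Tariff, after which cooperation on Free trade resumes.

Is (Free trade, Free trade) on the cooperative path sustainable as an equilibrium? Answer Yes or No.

No

A one-shot deviation gives 30 now, then 5 for 2 periods, then back to 16.
Gain from deviating: (30−16) today; loss: (16−5) in each of the next 2 periods.
No-deviation condition: (16−5)(δ+…+δ^2) ≥ 30−16, i.e. δ+…+δ^2 ≥ 14/11.
At δ = 1/3: δ+…+δ^2 = 0.4444 < 1.2727.
So cooperation is not sustainable.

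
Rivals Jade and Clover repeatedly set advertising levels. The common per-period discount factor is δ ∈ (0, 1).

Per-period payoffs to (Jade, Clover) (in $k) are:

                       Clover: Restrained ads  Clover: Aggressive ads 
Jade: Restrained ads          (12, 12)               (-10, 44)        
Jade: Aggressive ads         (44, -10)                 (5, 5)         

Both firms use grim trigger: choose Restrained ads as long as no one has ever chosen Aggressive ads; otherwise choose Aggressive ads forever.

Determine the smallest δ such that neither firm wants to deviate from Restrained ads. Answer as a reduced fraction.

Cooperation forever yields 12 each period: 12/(1−δ).
Deviating yields 44 once, then 5 forever: 44 + 5δ/(1−δ).
No profitable deviation requires 12/(1−δ) ≥ 44 + 5δ/(1−δ).
Multiplying by (1−δ): 12 ≥ 44(1−δ) + 5δ = 44 − 39δ.
So 39δ ≥ 32, i.e. δ ≥ 32/39.

32/39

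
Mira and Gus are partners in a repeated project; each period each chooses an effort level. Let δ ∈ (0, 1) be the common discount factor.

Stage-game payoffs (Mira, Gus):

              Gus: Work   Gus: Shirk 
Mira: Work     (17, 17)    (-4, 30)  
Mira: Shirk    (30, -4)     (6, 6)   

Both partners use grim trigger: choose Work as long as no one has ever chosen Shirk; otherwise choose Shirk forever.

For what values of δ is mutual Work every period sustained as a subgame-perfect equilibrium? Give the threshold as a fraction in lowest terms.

13/24

Cooperation forever yields 17 each period: 17/(1−δ).
Deviating yields 30 once, then 6 forever: 30 + 6δ/(1−δ).
No profitable deviation requires 17/(1−δ) ≥ 30 + 6δ/(1−δ).
Multiplying by (1−δ): 17 ≥ 30(1−δ) + 6δ = 30 − 24δ.
So 24δ ≥ 13, i.e. δ ≥ 13/24.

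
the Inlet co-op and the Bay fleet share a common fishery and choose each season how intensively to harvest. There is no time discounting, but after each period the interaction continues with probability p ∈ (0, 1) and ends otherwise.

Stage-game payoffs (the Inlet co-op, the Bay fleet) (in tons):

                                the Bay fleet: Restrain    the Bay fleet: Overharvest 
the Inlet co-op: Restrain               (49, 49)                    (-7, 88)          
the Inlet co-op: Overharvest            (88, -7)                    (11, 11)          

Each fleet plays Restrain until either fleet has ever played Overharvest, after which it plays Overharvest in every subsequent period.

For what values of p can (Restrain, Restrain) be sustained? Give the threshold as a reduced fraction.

39/77

With no time discounting, the continuation probability p plays the role of the discount factor.
Grim-trigger IC: 49/(1−p) ≥ 88 + 11p/(1−p) ⇒ p ≥ (88−49)/(88−11) = 39/77.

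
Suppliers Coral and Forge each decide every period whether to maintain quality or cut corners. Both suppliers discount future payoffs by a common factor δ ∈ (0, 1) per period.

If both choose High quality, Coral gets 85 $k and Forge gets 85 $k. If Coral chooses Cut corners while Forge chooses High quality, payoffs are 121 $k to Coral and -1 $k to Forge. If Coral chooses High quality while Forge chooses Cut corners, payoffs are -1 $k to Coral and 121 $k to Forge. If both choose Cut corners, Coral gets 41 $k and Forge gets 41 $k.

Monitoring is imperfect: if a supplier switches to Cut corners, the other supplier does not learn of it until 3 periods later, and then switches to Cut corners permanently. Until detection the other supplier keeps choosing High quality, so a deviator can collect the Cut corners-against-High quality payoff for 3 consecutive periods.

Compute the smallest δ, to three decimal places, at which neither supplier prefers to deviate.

Deviating for the 3 undetected periods gains 121−85 = 36 per period over cooperation, then loses 85−41 = 44 per period forever once punishment starts.
Gain: 36(1 + δ + … + δ^2); loss: 44·δ^3/(1−δ).
No profitable deviation ⇔ 36(1−δ^3) ≤ 44·δ^3, i.e. δ^3 ≥ 36/(36+44) = 9/20.
Hence δ ≥ (9/20)^(1/3) ≈ 0.766.

0.766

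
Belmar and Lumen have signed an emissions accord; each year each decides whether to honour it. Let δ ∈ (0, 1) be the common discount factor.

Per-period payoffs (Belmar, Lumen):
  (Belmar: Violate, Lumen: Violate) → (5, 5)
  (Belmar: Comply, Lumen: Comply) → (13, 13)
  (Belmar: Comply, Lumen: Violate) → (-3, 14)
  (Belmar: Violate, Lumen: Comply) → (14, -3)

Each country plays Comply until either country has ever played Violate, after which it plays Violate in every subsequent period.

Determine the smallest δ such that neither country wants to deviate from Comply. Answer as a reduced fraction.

1/9

One-period gain from deviating is 14 − 13 = 1. The loss is 13 − 5 = 8 in every subsequent period, with present value 8·δ/(1−δ).
Deviation is unprofitable when 8·δ/(1−δ) ≥ 1, i.e. δ/(1−δ) ≥ 1/8.
Equivalently δ ≥ 1/(1+8) = 1/9.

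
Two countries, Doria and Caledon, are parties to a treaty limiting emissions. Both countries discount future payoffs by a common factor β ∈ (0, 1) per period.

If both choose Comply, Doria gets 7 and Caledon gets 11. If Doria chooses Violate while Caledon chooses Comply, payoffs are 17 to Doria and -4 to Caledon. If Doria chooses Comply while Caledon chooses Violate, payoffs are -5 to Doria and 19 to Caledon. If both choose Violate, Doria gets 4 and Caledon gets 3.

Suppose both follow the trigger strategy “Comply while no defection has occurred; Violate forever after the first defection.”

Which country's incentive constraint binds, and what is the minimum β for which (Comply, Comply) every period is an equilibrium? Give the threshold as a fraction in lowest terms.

Doria's threshold: (17−7)/(17−4) = 10/13.
Caledon's threshold: (19−11)/(19−3) = 1/2.
10/13 > 1/2, so Doria binds and β* = 10/13.

Doria; β ≥ 10/13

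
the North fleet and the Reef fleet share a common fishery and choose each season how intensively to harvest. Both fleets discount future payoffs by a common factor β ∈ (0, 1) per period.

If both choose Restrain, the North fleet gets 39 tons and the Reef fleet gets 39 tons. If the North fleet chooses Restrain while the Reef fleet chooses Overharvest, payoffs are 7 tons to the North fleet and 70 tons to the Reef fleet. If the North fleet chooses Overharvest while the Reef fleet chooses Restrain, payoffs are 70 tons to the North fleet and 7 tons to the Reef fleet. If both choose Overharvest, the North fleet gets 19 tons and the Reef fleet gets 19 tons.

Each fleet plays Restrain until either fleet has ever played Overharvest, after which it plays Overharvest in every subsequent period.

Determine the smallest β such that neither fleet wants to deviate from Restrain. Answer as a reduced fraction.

One-period gain from deviating is 70 − 39 = 31. The loss is 39 − 19 = 20 in every subsequent period, with present value 20·β/(1−β).
Deviation is unprofitable when 20·β/(1−β) ≥ 31, i.e. β/(1−β) ≥ 31/20.
Equivalently β ≥ 31/(31+20) = 31/51.

31/51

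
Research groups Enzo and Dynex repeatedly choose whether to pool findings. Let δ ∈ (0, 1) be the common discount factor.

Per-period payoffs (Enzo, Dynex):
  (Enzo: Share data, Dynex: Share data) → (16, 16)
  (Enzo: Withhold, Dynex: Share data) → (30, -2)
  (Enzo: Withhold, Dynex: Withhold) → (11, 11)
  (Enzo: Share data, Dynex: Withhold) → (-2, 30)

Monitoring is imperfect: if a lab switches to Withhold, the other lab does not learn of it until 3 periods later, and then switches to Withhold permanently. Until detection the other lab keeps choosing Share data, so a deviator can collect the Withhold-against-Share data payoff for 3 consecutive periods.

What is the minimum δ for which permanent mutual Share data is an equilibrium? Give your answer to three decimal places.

0.903

A deviator earns 30 for 3 periods, then 11 forever; cooperating earns 16 forever. Multiplying the IC by (1−δ):
16 ≥ 30(1−δ^3) + 11δ^3, so 19·δ^3 ≥ 14 and δ^3 ≥ 14/19.
δ ≥ (14/19)^(1/3) ≈ 0.903.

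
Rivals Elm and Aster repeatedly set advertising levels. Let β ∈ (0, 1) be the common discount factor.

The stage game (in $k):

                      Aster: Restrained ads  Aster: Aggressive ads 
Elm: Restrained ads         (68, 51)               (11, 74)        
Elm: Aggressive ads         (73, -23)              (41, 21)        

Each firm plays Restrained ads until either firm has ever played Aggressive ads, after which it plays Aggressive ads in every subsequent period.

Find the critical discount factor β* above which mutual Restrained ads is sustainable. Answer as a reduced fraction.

Elm: cooperation gives 68 each period; deviation gives 73 once then 41 forever.
  68/(1−β) ≥ 73 + 41β/(1−β) ⇒ β ≥ 5/32.
Aster: cooperation gives 51 each period; deviation gives 74 once then 21 forever.
  β ≥ 23/53.
Both must hold, so the binding constraint is Aster's: β ≥ 23/53.

23/53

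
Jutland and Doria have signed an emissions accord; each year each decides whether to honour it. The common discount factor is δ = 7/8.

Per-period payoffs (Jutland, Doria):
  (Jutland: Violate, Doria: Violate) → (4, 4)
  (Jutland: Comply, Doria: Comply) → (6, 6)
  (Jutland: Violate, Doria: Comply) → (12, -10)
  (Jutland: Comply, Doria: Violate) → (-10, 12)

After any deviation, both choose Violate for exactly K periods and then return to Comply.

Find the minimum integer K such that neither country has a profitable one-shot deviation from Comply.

IC: δ(1−δ^K)/(1−δ) ≥ (12−6)/(6−4) = 3.
With δ = 7/8: need 1 − δ^K ≥ 3·(1−7/8)/(7/8), i.e. δ^K ≤ 0.5714.
Since (7/8)^4 = 0.5862 and (7/8)^5 = 0.5129, the smallest such K is 5.

5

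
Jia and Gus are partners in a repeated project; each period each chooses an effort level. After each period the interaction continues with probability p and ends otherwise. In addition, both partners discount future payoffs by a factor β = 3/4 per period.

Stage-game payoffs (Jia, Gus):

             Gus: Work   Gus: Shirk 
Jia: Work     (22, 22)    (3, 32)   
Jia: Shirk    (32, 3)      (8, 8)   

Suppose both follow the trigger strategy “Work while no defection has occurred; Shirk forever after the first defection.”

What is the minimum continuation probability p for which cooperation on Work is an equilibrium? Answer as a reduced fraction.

5/9

With continuation probability p and discount β, the effective per-period discount factor is βp.
Grim-trigger IC: βp ≥ (32−22)/(32−8) = 5/12.
So p ≥ (5/12)/(3/4) = 5/9.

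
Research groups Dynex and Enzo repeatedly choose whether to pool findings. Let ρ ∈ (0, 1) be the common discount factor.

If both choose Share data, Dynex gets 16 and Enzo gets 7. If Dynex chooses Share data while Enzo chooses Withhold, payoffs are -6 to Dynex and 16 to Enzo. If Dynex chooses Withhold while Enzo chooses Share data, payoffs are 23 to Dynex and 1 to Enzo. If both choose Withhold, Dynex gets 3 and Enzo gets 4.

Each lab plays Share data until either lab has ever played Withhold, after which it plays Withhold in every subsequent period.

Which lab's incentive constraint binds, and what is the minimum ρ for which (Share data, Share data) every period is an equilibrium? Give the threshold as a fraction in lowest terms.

Enzo; ρ ≥ 3/4

Dynex: cooperation gives 16 each period; deviation gives 23 once then 3 forever.
  16/(1−ρ) ≥ 23 + 3ρ/(1−ρ) ⇒ ρ ≥ 7/20.
Enzo: cooperation gives 7 each period; deviation gives 16 once then 4 forever.
  ρ ≥ 9/12 = 3/4.
Both must hold, so the binding constraint is Enzo's: ρ ≥ 3/4.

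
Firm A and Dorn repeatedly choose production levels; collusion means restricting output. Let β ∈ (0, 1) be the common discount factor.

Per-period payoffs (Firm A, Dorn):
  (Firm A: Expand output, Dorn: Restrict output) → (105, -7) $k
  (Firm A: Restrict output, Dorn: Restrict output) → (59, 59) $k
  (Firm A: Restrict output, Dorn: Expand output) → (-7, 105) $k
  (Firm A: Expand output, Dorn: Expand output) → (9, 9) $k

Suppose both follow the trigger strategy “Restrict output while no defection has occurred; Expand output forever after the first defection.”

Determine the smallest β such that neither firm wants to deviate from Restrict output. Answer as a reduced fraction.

23/48

59/(1−β) ≥ 105 + 9β/(1−β)
59 ≥ 105 − 96β
β ≥ 46/96 = 23/48.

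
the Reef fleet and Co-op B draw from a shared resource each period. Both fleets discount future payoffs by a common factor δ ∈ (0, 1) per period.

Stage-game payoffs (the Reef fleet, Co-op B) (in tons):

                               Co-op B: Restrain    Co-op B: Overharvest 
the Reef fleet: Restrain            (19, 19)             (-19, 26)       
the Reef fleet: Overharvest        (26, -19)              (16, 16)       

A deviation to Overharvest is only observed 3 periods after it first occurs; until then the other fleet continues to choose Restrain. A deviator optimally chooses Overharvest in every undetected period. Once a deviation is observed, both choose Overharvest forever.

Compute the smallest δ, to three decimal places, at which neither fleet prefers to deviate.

0.888

The best deviation is to choose Overharvest for all 3 undetected periods, earning 26 each, then 16 forever once detected.
Deviation value: 26(1−δ^3)/(1−δ) + 16δ^3/(1−δ); cooperation value: 19/(1−δ).
IC: 19 ≥ 26(1−δ^3) + 16δ^3 = 26 − 10δ^3.
So δ^3 ≥ 7/10, giving δ ≥ (7/10)^(1/3) ≈ 0.888.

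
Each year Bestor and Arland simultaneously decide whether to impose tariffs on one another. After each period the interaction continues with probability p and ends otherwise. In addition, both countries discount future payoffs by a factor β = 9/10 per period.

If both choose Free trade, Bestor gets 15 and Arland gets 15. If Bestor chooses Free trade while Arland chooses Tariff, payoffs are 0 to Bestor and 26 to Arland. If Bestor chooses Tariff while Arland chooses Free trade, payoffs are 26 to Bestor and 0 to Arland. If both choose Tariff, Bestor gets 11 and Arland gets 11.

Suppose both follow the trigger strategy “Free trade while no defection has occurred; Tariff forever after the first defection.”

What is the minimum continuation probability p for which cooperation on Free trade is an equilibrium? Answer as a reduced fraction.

22/27

With continuation probability p and discount β, the effective per-period discount factor is βp.
Grim-trigger IC: βp ≥ (26−15)/(26−11) = 11/15.
So p ≥ (11/15)/(9/10) = 22/27.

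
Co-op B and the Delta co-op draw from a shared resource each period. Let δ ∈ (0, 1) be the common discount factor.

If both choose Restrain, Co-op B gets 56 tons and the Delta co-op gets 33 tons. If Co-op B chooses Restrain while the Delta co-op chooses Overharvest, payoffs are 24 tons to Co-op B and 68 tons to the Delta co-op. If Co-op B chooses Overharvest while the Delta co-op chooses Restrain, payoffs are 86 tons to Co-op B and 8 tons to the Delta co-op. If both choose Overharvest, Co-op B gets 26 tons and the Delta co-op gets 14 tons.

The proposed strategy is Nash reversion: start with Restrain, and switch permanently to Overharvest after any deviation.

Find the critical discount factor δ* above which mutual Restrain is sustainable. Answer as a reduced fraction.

35/54

For Co-op B: deviation gain 86−56 = 30, per-period punishment loss 56−26 = 30. IC gives δ ≥ 30/60 = 1/2.
For the Delta co-op: gain 35, loss 19 per period, so δ ≥ 35/54.
The tighter constraint is the Delta co-op's, so cooperation needs δ ≥ 35/54.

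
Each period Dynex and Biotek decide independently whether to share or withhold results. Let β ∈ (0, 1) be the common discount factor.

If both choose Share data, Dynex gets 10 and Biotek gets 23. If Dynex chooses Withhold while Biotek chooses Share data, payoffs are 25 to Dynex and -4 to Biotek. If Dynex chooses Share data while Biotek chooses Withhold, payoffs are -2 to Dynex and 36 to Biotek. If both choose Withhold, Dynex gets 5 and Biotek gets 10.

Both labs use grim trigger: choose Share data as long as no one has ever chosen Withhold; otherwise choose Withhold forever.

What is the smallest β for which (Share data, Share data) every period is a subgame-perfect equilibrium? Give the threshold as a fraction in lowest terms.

3/4

For Dynex: deviation gain 25−10 = 15, per-period punishment loss 10−5 = 5. IC gives β ≥ 15/20 = 3/4.
For Biotek: gain 13, loss 13 per period, so β ≥ 13/26 = 1/2.
The tighter constraint is Dynex's, so cooperation needs β ≥ 3/4.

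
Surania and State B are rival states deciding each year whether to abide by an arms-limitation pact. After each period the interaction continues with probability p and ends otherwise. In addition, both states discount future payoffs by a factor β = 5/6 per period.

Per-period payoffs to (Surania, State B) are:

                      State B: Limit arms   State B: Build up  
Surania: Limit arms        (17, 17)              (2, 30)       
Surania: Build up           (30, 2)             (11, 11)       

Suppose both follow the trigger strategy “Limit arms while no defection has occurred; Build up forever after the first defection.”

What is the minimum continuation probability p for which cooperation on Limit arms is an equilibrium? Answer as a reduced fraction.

Expected continuation weight on next period's payoff is β·p = 5/6·p, which plays the role of the discount factor.
Cooperation requires 5/6·p ≥ (30−17)/(30−11) = 13/19, hence p ≥ 78/95.

78/95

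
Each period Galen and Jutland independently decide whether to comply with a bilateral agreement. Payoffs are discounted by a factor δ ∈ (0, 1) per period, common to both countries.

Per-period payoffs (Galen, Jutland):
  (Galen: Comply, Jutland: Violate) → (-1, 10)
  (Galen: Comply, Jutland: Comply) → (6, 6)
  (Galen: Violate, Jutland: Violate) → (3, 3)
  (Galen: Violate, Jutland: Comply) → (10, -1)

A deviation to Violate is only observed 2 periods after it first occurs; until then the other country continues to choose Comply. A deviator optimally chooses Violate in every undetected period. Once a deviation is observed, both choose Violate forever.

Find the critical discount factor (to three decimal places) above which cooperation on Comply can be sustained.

0.756

A deviator earns 10 for 2 periods, then 3 forever; cooperating earns 6 forever. Multiplying the IC by (1−δ):
6 ≥ 10(1−δ^2) + 3δ^2, so 7·δ^2 ≥ 4 and δ^2 ≥ 4/7.
δ ≥ (4/7)^(1/2) ≈ 0.756.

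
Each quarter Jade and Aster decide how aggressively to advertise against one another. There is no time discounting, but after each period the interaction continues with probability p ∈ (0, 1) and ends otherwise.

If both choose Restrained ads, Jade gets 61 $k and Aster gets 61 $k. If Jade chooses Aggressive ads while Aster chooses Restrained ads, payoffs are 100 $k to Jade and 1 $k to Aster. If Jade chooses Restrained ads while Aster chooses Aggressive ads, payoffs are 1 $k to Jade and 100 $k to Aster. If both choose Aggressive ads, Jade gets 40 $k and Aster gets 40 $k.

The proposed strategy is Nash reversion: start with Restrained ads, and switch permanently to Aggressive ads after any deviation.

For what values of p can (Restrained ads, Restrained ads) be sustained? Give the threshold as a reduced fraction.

With no time discounting, the continuation probability p plays the role of the discount factor.
Grim-trigger IC: 61/(1−p) ≥ 100 + 40p/(1−p) ⇒ p ≥ (100−61)/(100−40) = 13/20.

13/20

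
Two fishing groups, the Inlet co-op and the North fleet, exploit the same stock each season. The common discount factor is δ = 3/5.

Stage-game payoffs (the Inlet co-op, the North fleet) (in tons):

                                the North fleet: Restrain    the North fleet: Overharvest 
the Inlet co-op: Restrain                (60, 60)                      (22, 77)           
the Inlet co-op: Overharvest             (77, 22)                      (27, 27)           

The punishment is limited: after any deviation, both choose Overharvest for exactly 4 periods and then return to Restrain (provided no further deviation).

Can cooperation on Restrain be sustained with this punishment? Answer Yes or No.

Yes

Comparing payoff streams over the 5 periods until play realigns: cooperate → 60(1+δ+…+δ^4); deviate → 77 + 27(δ+…+δ^4).
Cooperation is sustained iff (60−27)(δ+…+δ^4) ≥ 77−60.
δ+…+δ^4 = 3/5·(1−(3/5)^4)/(1−3/5) = 1.3056, and (77−60)/(60−27) = 0.5152.
1.3056 ≥ 0.5152, so cooperation is sustainable.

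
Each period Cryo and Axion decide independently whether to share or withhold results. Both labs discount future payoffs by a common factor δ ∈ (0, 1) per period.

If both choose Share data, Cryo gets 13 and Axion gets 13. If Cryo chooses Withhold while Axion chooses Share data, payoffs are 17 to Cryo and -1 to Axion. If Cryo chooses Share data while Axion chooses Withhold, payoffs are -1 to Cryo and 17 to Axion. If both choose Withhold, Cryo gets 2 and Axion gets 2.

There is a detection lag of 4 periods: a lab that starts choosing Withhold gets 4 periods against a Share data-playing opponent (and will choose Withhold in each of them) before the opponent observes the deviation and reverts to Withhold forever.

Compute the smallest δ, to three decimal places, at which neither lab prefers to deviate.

0.719

The best deviation is to choose Withhold for all 4 undetected periods, earning 17 each, then 2 forever once detected.
Deviation value: 17(1−δ^4)/(1−δ) + 2δ^4/(1−δ); cooperation value: 13/(1−δ).
IC: 13 ≥ 17(1−δ^4) + 2δ^4 = 17 − 15δ^4.
So δ^4 ≥ 4/15, giving δ ≥ (4/15)^(1/4) ≈ 0.719.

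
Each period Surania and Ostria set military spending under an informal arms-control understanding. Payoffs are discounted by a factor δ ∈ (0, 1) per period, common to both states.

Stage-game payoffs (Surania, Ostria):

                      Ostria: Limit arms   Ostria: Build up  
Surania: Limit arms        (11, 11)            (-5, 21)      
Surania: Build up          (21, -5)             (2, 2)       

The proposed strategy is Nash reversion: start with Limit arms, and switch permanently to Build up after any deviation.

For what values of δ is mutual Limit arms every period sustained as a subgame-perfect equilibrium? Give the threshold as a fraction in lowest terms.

10/19

11/(1−δ) ≥ 21 + 2δ/(1−δ)
11 ≥ 21 − 19δ
δ ≥ 10/19.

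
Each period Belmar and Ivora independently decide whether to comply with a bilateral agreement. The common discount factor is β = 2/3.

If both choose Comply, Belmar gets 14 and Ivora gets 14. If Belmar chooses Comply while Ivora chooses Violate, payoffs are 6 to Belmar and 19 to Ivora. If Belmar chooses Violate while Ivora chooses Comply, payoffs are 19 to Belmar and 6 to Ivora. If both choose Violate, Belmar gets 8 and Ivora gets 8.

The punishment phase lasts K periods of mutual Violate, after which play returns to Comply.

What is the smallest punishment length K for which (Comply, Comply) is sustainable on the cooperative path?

IC: β(1−β^K)/(1−β) ≥ (19−14)/(14−8) = 5/6.
With β = 2/3: need 1 − β^K ≥ 5/6·(1−2/3)/(2/3), i.e. β^K ≤ 0.5833.
Since (2/3)^1 = 0.6667 and (2/3)^2 = 0.4444, the smallest such K is 2.

2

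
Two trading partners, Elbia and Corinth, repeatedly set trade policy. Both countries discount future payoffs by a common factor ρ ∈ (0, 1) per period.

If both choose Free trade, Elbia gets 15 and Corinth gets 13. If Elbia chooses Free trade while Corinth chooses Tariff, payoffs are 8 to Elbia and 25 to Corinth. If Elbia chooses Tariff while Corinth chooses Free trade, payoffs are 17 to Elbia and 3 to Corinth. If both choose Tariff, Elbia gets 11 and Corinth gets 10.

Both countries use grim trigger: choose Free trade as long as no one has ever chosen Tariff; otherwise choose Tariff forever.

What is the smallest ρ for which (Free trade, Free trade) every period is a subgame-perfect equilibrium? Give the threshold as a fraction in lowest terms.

Elbia: cooperation gives 15 each period; deviation gives 17 once then 11 forever.
  15/(1−ρ) ≥ 17 + 11ρ/(1−ρ) ⇒ ρ ≥ 2/6 = 1/3.
Corinth: cooperation gives 13 each period; deviation gives 25 once then 10 forever.
  ρ ≥ 12/15 = 4/5.
Both must hold, so the binding constraint is Corinth's: ρ ≥ 4/5.

4/5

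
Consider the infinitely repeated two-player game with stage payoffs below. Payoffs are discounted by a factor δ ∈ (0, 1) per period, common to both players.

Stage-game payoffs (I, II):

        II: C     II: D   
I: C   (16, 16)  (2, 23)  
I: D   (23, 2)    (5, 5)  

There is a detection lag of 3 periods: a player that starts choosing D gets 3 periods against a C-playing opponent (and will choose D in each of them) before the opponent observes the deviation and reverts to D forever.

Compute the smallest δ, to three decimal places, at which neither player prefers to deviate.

Deviating for the 3 undetected periods gains 23−16 = 7 per period over cooperation, then loses 16−5 = 11 per period forever once punishment starts.
Gain: 7(1 + δ + … + δ^2); loss: 11·δ^3/(1−δ).
No profitable deviation ⇔ 7(1−δ^3) ≤ 11·δ^3, i.e. δ^3 ≥ 7/(7+11) = 7/18.
Hence δ ≥ (7/18)^(1/3) ≈ 0.730.

0.730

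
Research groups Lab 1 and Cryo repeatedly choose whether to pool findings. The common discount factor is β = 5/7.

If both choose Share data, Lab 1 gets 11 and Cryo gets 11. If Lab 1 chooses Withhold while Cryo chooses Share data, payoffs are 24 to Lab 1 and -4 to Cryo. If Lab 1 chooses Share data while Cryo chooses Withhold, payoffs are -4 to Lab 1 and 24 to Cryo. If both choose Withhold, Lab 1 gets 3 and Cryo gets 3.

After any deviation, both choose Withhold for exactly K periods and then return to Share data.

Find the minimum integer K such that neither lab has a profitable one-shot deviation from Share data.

IC: β(1−β^K)/(1−β) ≥ (24−11)/(11−3) = 13/8.
With β = 5/7: need 1 − β^K ≥ 13/8·(1−5/7)/(5/7), i.e. β^K ≤ 0.3500.
Since (5/7)^3 = 0.3644 and (5/7)^4 = 0.2603, the smallest such K is 4.

4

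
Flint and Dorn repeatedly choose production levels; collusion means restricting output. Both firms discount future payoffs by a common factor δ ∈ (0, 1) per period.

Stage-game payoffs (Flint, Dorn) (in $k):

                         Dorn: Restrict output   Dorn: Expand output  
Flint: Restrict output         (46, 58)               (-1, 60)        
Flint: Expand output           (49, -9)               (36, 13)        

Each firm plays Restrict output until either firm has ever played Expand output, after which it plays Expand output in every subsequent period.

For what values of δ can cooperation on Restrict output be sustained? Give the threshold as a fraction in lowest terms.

Flint's threshold: (49−46)/(49−36) = 3/13.
Dorn's threshold: (60−58)/(60−13) = 2/47.
3/13 > 2/47, so Flint binds and δ* = 3/13.

3/13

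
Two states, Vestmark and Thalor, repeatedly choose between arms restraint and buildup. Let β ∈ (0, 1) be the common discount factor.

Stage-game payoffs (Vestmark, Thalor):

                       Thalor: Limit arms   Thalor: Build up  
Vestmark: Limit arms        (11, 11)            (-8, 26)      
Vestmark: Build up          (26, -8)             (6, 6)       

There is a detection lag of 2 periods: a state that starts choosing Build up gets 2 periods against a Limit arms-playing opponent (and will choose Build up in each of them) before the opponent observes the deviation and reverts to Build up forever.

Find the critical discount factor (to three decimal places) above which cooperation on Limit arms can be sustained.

The best deviation is to choose Build up for all 2 undetected periods, earning 26 each, then 6 forever once detected.
Deviation value: 26(1−β^2)/(1−β) + 6β^2/(1−β); cooperation value: 11/(1−β).
IC: 11 ≥ 26(1−β^2) + 6β^2 = 26 − 20β^2.
So β^2 ≥ 15/20 = 3/4, giving β ≥ (3/4)^(1/2) ≈ 0.866.

0.866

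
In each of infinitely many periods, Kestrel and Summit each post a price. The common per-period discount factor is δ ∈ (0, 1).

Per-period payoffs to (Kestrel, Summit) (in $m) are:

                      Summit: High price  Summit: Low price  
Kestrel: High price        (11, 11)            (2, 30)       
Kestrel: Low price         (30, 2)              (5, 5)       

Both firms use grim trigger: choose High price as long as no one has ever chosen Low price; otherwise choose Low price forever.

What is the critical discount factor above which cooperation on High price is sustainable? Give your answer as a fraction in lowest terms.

Cooperation forever yields 11 each period: 11/(1−δ).
Deviating yields 30 once, then 5 forever: 30 + 5δ/(1−δ).
No profitable deviation requires 11/(1−δ) ≥ 30 + 5δ/(1−δ).
Multiplying by (1−δ): 11 ≥ 30(1−δ) + 5δ = 30 − 25δ.
So 25δ ≥ 19, i.e. δ ≥ 19/25.

19/25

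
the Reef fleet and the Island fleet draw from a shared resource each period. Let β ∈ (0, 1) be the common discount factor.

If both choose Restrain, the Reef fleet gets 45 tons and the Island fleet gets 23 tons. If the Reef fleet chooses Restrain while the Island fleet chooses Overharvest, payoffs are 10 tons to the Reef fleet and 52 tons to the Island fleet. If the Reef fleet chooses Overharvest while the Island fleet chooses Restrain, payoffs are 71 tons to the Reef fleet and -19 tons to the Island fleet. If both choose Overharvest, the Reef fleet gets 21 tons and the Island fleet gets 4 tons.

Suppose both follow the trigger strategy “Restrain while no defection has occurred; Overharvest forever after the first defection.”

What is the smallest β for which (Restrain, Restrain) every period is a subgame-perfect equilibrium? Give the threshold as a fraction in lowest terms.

29/48

For the Reef fleet: deviation gain 71−45 = 26, per-period punishment loss 45−21 = 24. IC gives β ≥ 26/50 = 13/25.
For the Island fleet: gain 29, loss 19 per period, so β ≥ 29/48.
The tighter constraint is the Island fleet's, so cooperation needs β ≥ 29/48.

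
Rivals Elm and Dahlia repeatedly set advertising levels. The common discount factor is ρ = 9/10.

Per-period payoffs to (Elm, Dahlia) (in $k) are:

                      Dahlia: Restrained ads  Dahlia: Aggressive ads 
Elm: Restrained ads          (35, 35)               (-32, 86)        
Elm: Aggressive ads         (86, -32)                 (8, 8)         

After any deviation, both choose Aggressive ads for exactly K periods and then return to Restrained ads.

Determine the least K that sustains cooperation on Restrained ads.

3

Need Σ_{k=1}^{K} ρ^k ≥ (86−35)/(35−8) = 1.8889 at ρ = 9/10.
At K = 2 the sum is 1.7100 < 1.8889; at K = 3 it is 2.4390 ≥ 1.8889.
So the minimum punishment length is K = 3.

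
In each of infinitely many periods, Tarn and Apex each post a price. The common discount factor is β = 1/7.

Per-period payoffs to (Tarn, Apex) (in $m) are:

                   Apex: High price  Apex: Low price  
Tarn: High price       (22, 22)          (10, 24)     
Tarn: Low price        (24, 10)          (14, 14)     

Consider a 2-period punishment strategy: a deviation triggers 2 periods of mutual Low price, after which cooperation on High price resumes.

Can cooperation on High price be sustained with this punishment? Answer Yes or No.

No

Comparing payoff streams over the 3 periods until play realigns: cooperate → 22(1+β+…+β^2); deviate → 24 + 14(β+…+β^2).
Cooperation is sustained iff (22−14)(β+…+β^2) ≥ 24−22.
β+…+β^2 = 1/7·(1−(1/7)^2)/(1−1/7) = 0.1633, and (24−22)/(22−14) = 0.2500.
0.1633 < 0.2500, so cooperation is not sustainable.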